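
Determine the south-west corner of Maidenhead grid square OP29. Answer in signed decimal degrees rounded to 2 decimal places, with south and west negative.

69.00, 104.00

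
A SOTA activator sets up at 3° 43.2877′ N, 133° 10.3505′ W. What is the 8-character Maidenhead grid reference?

CJ33jr93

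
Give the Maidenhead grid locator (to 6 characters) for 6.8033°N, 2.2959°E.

Shift to the Maidenhead origin (180°W, 90°S): lon 182.2959, lat 96.8033.
Field (20°×10°, letters A–R): lon ⌊182.2959/20⌋ = 9 → J; lat ⌊96.8033/10⌋ = 9 → J.
Square (2°×1°, digits 0–9): lon ⌊2.2959/2⌋ = 1; lat ⌊6.8033/1⌋ = 6.
Subsquare (5′×2.5′, letters a–x): lon ⌊0.2959/0.0833333⌋ = 3 → d; lat ⌊0.8033/0.0416667⌋ = 19 → t.

JJ16dt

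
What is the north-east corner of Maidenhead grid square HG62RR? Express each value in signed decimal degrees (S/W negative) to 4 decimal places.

Field H=7, G=6: +7·20° lon, +6·10° lat → SW at lon -40°, lat -30°.
Square 6, 2: +6·2° lon, +2·1° lat → SW at lon -28°, lat -28°.
Subsquare r=17, r=17: +17·0.0833333° lon, +17·0.0416667° lat → SW at lon -26.5833°, lat -27.2917°.
Cell spans 0.0833333° lon × 0.0416667° lat. NE corner is SW corner plus one full cell.
latitude -27.2500, longitude -26.5000.

-27.2500, -26.5000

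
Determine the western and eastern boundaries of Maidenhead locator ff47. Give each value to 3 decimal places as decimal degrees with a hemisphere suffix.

72.000° W, 70.000° W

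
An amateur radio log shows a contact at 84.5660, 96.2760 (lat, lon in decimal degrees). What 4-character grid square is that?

Offset from 180°W / 90°S: lon 276.28°, lat 174.57°.
Field (20°×10°, letters A–R): lon ⌊276.28/20⌋ = 13 → N; lat ⌊174.57/10⌋ = 17 → R.
Square (2°×1°, digits 0–9): lon ⌊16.28/2⌋ = 8; lat ⌊4.57/1⌋ = 4.

NR84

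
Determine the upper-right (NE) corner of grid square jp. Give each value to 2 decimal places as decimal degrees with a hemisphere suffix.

Field J=9, P=15: +9·20° lon, +15·10° lat → SW at lon 0°, lat 60°.
Cell spans 20° lon × 10° lat. NE corner is SW corner plus one full cell.
latitude 70.00° N, longitude 20.00° E.

70.00° N, 20.00° E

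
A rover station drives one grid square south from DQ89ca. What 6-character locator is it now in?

Latitude subsquare a = 0; −1 → -1, wraps to 23 = x, carry into square.
Latitude square 9; −1 → 8.
The longitude characters are unchanged.

DQ88cx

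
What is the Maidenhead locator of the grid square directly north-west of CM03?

BM94

Longitude square 0; −1 → -1, wraps to 9, carry into field.
Longitude field C = 2; −1 → 1 = B.
Latitude square 3; +1 → 4.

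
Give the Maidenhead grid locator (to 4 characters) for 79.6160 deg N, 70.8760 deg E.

Shift to the Maidenhead origin (180°W, 90°S): lon 250.88, lat 169.62.
Field (20°×10°, letters A–R): lon ⌊250.88/20⌋ = 12 → M; lat ⌊169.62/10⌋ = 16 → Q.
Square (2°×1°, digits 0–9): lon ⌊10.88/2⌋ = 5; lat ⌊9.62/1⌋ = 9.

MQ59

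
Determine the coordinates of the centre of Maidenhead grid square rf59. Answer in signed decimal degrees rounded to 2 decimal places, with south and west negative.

-30.50, 171.00

Field R=17, F=5: +17·20° lon, +5·10° lat → SW at lon 160°, lat -40°.
Square 5, 9: +5·2° lon, +9·1° lat → SW at lon 170°, lat -31°.
Cell spans 2° lon × 1° lat. Centre is SW corner plus half of each.
latitude -30.50, longitude 171.00.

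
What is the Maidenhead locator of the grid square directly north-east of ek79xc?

Longitude subsquare x = 23; +1 → 24, wraps to 0 = a, carry into square.
Longitude square 7; +1 → 8.
Latitude subsquare c = 2; +1 → 3 = d.

EK89ad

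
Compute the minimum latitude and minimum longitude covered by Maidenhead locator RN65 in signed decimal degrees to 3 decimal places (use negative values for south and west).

Field R=17, N=13: +17·20° lon, +13·10° lat → SW at lon 160°, lat 40°.
Square 6, 5: +6·2° lon, +5·1° lat → SW at lon 172°, lat 45°.
latitude 45.000, longitude 172.000.

45.000, 172.000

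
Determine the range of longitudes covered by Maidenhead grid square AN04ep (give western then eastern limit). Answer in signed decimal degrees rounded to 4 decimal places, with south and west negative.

-179.6667, -179.5833

Field A=0, N=13: +0·20° lon, +13·10° lat → SW at lon -180°, lat 40°.
Square 0, 4: +0·2° lon, +4·1° lat → SW at lon -180°, lat 44°.
Subsquare e=4, p=15: +4·0.0833333° lon, +15·0.0416667° lat → SW at lon -179.667°, lat 44.625°.
Cell spans 0.0833333° lon × 0.0416667° lat.
west -179.6667, east -179.5833.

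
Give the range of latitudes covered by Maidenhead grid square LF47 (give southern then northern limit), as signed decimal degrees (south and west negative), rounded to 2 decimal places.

-33.00, -32.00

Field L=11, F=5: +11·20° lon, +5·10° lat → SW at lon 40°, lat -40°.
Square 4, 7: +4·2° lon, +7·1° lat → SW at lon 48°, lat -33°.
Cell spans 2° lon × 1° lat.
south -33.00, north -32.00.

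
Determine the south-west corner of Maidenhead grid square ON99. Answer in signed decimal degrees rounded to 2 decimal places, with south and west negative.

49.00, 118.00

Field O=14, N=13: +14·20° lon, +13·10° lat → SW at lon 100°, lat 40°.
Square 9, 9: +9·2° lon, +9·1° lat → SW at lon 118°, lat 49°.
latitude 49.00, longitude 118.00.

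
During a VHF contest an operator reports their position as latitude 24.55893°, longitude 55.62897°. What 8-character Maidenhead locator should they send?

LL74tn54

Add 180° to longitude and 90° to latitude: 235.62897, 114.55893.
Field: lon ⌊235.62897/20⌋ = 11 → L; lat ⌊114.55893/10⌋ = 11 → L.
Square: lon ⌊15.62897/2⌋ = 7; lat ⌊4.55893/1⌋ = 4.
Subsquare: lon ⌊1.62897/0.0833333⌋ = 19 → t; lat ⌊0.55893/0.0416667⌋ = 13 → n.
Extended square: lon ⌊0.04564/0.00833333⌋ = 5; lat ⌊0.01726/0.00416667⌋ = 4.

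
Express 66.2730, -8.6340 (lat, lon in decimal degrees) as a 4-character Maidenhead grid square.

IP56

Shift to the Maidenhead origin (180°W, 90°S): lon 171.37, lat 156.27.
Field (20°×10°, letters A–R): lon ⌊171.37/20⌋ = 8 → I; lat ⌊156.27/10⌋ = 15 → P.
Square (2°×1°, digits 0–9): lon ⌊11.37/2⌋ = 5; lat ⌊6.27/1⌋ = 6.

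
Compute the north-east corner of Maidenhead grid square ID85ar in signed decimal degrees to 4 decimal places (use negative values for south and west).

Field I=8, D=3: +8·20° lon, +3·10° lat → SW at lon -20°, lat -60°.
Square 8, 5: +8·2° lon, +5·1° lat → SW at lon -4°, lat -55°.
Subsquare a=0, r=17: +0·0.0833333° lon, +17·0.0416667° lat → SW at lon -4°, lat -54.2917°.
Cell spans 0.0833333° lon × 0.0416667° lat. NE corner is SW corner plus one full cell.
latitude -54.2500, longitude -3.9167.

-54.2500, -3.9167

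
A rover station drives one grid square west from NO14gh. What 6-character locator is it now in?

NO14fh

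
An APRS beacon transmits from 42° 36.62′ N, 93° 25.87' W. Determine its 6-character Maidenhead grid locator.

Add 180° to longitude and 90° to latitude: 86.5688, 132.6103.
Field: lon ⌊86.5688/20⌋ = 4 → E; lat ⌊132.6103/10⌋ = 13 → N.
Square: lon ⌊6.5688/2⌋ = 3; lat ⌊2.6103/1⌋ = 2.
Subsquare: lon ⌊0.5688/0.0833333⌋ = 6 → g; lat ⌊0.6103/0.0416667⌋ = 14 → o.

EN32go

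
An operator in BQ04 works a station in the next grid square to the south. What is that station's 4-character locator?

Latitude square 4; −1 → 3.
The longitude characters are unchanged.

BQ03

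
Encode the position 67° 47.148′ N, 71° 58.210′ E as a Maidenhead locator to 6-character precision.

MP57xs

Shift to the Maidenhead origin (180°W, 90°S): lon 251.9702, lat 157.7858.
Field (20°×10°, letters A–R): 251.9702/20 → 12 → M, 157.7858/10 → 15 → P; chars MP.
Square (2°×1°, digits 0–9): 11.9702/2 → 5, 7.7858/1 → 7; chars 57.
Subsquare (5′×2.5′, letters a–x): 1.9702/0.0833333 → 23 → x, 0.7858/0.0416667 → 18 → s; chars xs.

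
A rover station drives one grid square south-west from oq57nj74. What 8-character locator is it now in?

Longitude extended square 7; −1 → 6.
Latitude extended square 4; −1 → 3.

OQ57nj63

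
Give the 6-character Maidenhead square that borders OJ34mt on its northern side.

Latitude subsquare t = 19; +1 → 20 = u.
The longitude characters are unchanged.

OJ34mu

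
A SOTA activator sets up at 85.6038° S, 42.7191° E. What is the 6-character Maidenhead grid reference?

LA14ij

Shift to the Maidenhead origin (180°W, 90°S): lon 222.7191, lat 4.3962.
Field: 222.7191/20 → 11 → L, 4.3962/10 → 0 → A; chars LA.
Square: 2.7191/2 → 1, 4.3962/1 → 4; chars 14.
Subsquare: 0.7191/0.0833333 → 8 → i, 0.3962/0.0416667 → 9 → j; chars ij.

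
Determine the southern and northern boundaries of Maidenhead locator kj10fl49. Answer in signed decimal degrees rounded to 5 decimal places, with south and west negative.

Field K=10, J=9: +10·20° lon, +9·10° lat → SW at lon 20°, lat 0°.
Square 1, 0: +1·2° lon, +0·1° lat → SW at lon 22°, lat 0°.
Subsquare f=5, l=11: +5·0.0833333° lon, +11·0.0416667° lat → SW at lon 22.4167°, lat 0.458333°.
Extended square 4, 9: +4·0.00833333° lon, +9·0.00416667° lat → SW at lon 22.45°, lat 0.495833°.
Cell spans 0.00833333° lon × 0.00416667° lat.
south 0.49583, north 0.50000.

0.49583, 0.50000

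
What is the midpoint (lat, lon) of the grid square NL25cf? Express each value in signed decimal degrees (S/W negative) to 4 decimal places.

25.2292, 84.2083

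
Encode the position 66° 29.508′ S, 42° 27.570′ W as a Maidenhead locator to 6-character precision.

Add 180° to longitude and 90° to latitude: 137.5405, 23.5082.
Field (20°×10°, letters A–R): 137.5405/20 → 6 → G, 23.5082/10 → 2 → C; chars GC.
Square (2°×1°, digits 0–9): 17.5405/2 → 8, 3.5082/1 → 3; chars 83.
Subsquare (5′×2.5′, letters a–x): 1.5405/0.0833333 → 18 → s, 0.5082/0.0416667 → 12 → m; chars sm.

GC83sm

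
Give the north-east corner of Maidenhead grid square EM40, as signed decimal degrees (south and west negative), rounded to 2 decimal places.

Field E=4, M=12: +4·20° lon, +12·10° lat → SW at lon -100°, lat 30°.
Square 4, 0: +4·2° lon, +0·1° lat → SW at lon -92°, lat 30°.
Cell spans 2° lon × 1° lat. NE corner is SW corner plus one full cell.
latitude 31.00, longitude -90.00.

31.00, -90.00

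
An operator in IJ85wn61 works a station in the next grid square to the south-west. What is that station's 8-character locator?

Longitude extended square 6; −1 → 5.
Latitude extended square 1; −1 → 0.

IJ85wn50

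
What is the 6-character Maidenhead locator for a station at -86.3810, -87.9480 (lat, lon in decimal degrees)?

EA63ao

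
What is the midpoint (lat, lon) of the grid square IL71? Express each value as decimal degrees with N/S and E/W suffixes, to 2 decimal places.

21.50° N, 5.00° W

Field I=8, L=11: +8·20° lon, +11·10° lat → SW at lon -20°, lat 20°.
Square 7, 1: +7·2° lon, +1·1° lat → SW at lon -6°, lat 21°.
Cell spans 2° lon × 1° lat. Centre is SW corner plus half of each.
latitude 21.50° N, longitude 5.00° W.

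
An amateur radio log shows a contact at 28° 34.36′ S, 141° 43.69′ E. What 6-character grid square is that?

QG01uk

Offset from 180°W / 90°S: lon 321.7282°, lat 61.4273°.
Field: 321.7282/20 → 16 → Q, 61.4273/10 → 6 → G; chars QG.
Square: 1.7282/2 → 0, 1.4273/1 → 1; chars 01.
Subsquare: 1.7282/0.0833333 → 20 → u, 0.4273/0.0416667 → 10 → k; chars uk.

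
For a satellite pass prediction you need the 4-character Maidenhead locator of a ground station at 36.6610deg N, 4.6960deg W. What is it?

IM76

Offset from 180°W / 90°S: lon 175.30°, lat 126.66°.
Field: 175.30/20 → 8 → I, 126.66/10 → 12 → M; chars IM.
Square: 15.30/2 → 7, 6.66/1 → 6; chars 76.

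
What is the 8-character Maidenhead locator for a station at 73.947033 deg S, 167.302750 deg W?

Add 180° to longitude and 90° to latitude: 12.69725, 16.05297.
Field: lon ⌊12.69725/20⌋ = 0 → A; lat ⌊16.05297/10⌋ = 1 → B.
Square: lon ⌊12.69725/2⌋ = 6; lat ⌊6.05297/1⌋ = 6.
Subsquare: lon ⌊0.69725/0.0833333⌋ = 8 → i; lat ⌊0.05297/0.0416667⌋ = 1 → b.
Extended square: lon ⌊0.03058/0.00833333⌋ = 3; lat ⌊0.01130/0.00416667⌋ = 2.

AB66ib32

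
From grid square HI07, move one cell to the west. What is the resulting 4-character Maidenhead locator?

GI97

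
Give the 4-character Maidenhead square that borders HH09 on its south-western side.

GH98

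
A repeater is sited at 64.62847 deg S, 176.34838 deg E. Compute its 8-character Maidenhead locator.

RC85ei19

Offset from 180°W / 90°S: lon 356.34838°, lat 25.37153°.
Field (20°×10°, letters A–R): lon ⌊356.34838/20⌋ = 17 → R; lat ⌊25.37153/10⌋ = 2 → C.
Square (2°×1°, digits 0–9): lon ⌊16.34838/2⌋ = 8; lat ⌊5.37153/1⌋ = 5.
Subsquare (5′×2.5′, letters a–x): lon ⌊0.34838/0.0833333⌋ = 4 → e; lat ⌊0.37153/0.0416667⌋ = 8 → i.
Extended square (30″×15″, digits 0–9): lon ⌊0.01505/0.00833333⌋ = 1; lat ⌊0.03820/0.00416667⌋ = 9.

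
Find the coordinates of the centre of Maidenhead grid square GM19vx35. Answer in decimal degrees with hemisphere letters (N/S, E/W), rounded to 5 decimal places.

Field G=6, M=12: +6·20° lon, +12·10° lat → SW at lon -60°, lat 30°.
Square 1, 9: +1·2° lon, +9·1° lat → SW at lon -58°, lat 39°.
Subsquare v=21, x=23: +21·0.0833333° lon, +23·0.0416667° lat → SW at lon -56.25°, lat 39.9583°.
Extended square 3, 5: +3·0.00833333° lon, +5·0.00416667° lat → SW at lon -56.225°, lat 39.9792°.
Cell spans 0.00833333° lon × 0.00416667° lat. Centre is SW corner plus half of each.
latitude 39.98125° N, longitude 56.22083° W.

39.98125° N, 56.22083° W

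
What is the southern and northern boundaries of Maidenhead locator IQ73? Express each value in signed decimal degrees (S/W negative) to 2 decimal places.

73.00, 74.00

Field I=8, Q=16: +8·20° lon, +16·10° lat → SW at lon -20°, lat 70°.
Square 7, 3: +7·2° lon, +3·1° lat → SW at lon -6°, lat 73°.
Cell spans 2° lon × 1° lat.
south 73.00, north 74.00.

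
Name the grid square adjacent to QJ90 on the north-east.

Longitude square 9; +1 → 10, wraps to 0, carry into field.
Longitude field Q = 16; +1 → 17 = R.
Latitude square 0; +1 → 1.

RJ01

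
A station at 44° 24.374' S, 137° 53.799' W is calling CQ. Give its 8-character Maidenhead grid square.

Add 180° to longitude and 90° to latitude: 42.10335, 45.59377.
Field: lon ⌊42.10335/20⌋ = 2 → C; lat ⌊45.59377/10⌋ = 4 → E.
Square: lon ⌊2.10335/2⌋ = 1; lat ⌊5.59377/1⌋ = 5.
Subsquare: lon ⌊0.10335/0.0833333⌋ = 1 → b; lat ⌊0.59377/0.0416667⌋ = 14 → o.
Extended square: lon ⌊0.02002/0.00833333⌋ = 2; lat ⌊0.01043/0.00416667⌋ = 2.

CE15bo22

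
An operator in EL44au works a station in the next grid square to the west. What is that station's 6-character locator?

Longitude subsquare a = 0; −1 → -1, wraps to 23 = x, carry into square.
Longitude square 4; −1 → 3.
The latitude characters are unchanged.

EL34xu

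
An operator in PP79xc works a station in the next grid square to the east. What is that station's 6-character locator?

PP89ac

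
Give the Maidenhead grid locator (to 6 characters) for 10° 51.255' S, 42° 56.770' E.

LH19ld

Offset from 180°W / 90°S: lon 222.9462°, lat 79.1457°.
Field: lon ⌊222.9462/20⌋ = 11 → L; lat ⌊79.1457/10⌋ = 7 → H.
Square: lon ⌊2.9462/2⌋ = 1; lat ⌊9.1457/1⌋ = 9.
Subsquare: lon ⌊0.9462/0.0833333⌋ = 11 → l; lat ⌊0.1457/0.0416667⌋ = 3 → d.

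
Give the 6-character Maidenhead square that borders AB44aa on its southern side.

AB43ax

Latitude subsquare a = 0; −1 → -1, wraps to 23 = x, carry into square.
Latitude square 4; −1 → 3.
The longitude characters are unchanged.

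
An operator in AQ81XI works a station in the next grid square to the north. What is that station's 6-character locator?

Latitude subsquare i = 8; +1 → 9 = j.
The longitude characters are unchanged.

AQ81xj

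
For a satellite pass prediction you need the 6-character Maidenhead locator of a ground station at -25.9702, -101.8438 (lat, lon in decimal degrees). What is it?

DG94ba

Shift to the Maidenhead origin (180°W, 90°S): lon 78.1562, lat 64.0298.
Field: lon ⌊78.1562/20⌋ = 3 → D; lat ⌊64.0298/10⌋ = 6 → G.
Square: lon ⌊18.1562/2⌋ = 9; lat ⌊4.0298/1⌋ = 4.
Subsquare: lon ⌊0.1562/0.0833333⌋ = 1 → b; lat ⌊0.0298/0.0416667⌋ = 0 → a.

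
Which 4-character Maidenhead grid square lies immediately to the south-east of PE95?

QE04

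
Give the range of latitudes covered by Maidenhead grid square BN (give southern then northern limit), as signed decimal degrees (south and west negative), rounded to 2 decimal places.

40.00, 50.00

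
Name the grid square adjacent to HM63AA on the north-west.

HM53xb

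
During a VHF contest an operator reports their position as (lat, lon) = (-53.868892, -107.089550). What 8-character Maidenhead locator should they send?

DD66kd91

Offset from 180°W / 90°S: lon 72.91045°, lat 36.13111°.
Field (20°×10°, letters A–R): lon ⌊72.91045/20⌋ = 3 → D; lat ⌊36.13111/10⌋ = 3 → D.
Square (2°×1°, digits 0–9): lon ⌊12.91045/2⌋ = 6; lat ⌊6.13111/1⌋ = 6.
Subsquare (5′×2.5′, letters a–x): lon ⌊0.91045/0.0833333⌋ = 10 → k; lat ⌊0.13111/0.0416667⌋ = 3 → d.
Extended square (30″×15″, digits 0–9): lon ⌊0.07712/0.00833333⌋ = 9; lat ⌊0.00611/0.00416667⌋ = 1.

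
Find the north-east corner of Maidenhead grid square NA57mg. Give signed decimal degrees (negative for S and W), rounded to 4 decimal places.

Field N=13, A=0: +13·20° lon, +0·10° lat → SW at lon 80°, lat -90°.
Square 5, 7: +5·2° lon, +7·1° lat → SW at lon 90°, lat -83°.
Subsquare m=12, g=6: +12·0.0833333° lon, +6·0.0416667° lat → SW at lon 91°, lat -82.75°.
Cell spans 0.0833333° lon × 0.0416667° lat. NE corner is SW corner plus one full cell.
latitude -82.7083, longitude 91.0833.

-82.7083, 91.0833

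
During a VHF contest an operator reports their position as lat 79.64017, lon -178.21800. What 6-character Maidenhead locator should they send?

Offset from 180°W / 90°S: lon 1.7820°, lat 169.6402°.
Field (20°×10°, letters A–R): lon ⌊1.7820/20⌋ = 0 → A; lat ⌊169.6402/10⌋ = 16 → Q.
Square (2°×1°, digits 0–9): lon ⌊1.7820/2⌋ = 0; lat ⌊9.6402/1⌋ = 9.
Subsquare (5′×2.5′, letters a–x): lon ⌊1.7820/0.0833333⌋ = 21 → v; lat ⌊0.6402/0.0416667⌋ = 15 → p.

AQ09vp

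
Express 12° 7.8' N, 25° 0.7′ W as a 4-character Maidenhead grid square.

HK72

Add 180° to longitude and 90° to latitude: 154.99, 102.13.
Field: 154.99/20 → 7 → H, 102.13/10 → 10 → K; chars HK.
Square: 14.99/2 → 7, 2.13/1 → 2; chars 72.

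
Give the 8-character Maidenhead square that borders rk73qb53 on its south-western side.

RK73qb42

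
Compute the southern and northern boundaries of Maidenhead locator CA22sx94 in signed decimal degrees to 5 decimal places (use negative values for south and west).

-87.02500, -87.02083

Field C=2, A=0: +2·20° lon, +0·10° lat → SW at lon -140°, lat -90°.
Square 2, 2: +2·2° lon, +2·1° lat → SW at lon -136°, lat -88°.
Subsquare s=18, x=23: +18·0.0833333° lon, +23·0.0416667° lat → SW at lon -134.5°, lat -87.0417°.
Extended square 9, 4: +9·0.00833333° lon, +4·0.00416667° lat → SW at lon -134.425°, lat -87.025°.
Cell spans 0.00833333° lon × 0.00416667° lat.
south -87.02500, north -87.02083.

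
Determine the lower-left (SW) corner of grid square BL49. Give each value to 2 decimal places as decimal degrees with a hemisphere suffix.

29.00° N, 152.00° W

Field B=1, L=11: +1·20° lon, +11·10° lat → SW at lon -160°, lat 20°.
Square 4, 9: +4·2° lon, +9·1° lat → SW at lon -152°, lat 29°.
latitude 29.00° N, longitude 152.00° W.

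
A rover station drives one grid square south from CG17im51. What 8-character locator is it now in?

CG17im50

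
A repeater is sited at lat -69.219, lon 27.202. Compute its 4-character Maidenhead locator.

KC30

Shift to the Maidenhead origin (180°W, 90°S): lon 207.20, lat 20.78.
Field: lon ⌊207.20/20⌋ = 10 → K; lat ⌊20.78/10⌋ = 2 → C.
Square: lon ⌊7.20/2⌋ = 3; lat ⌊0.78/1⌋ = 0.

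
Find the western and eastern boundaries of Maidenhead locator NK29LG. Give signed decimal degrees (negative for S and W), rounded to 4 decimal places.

Field N=13, K=10: +13·20° lon, +10·10° lat → SW at lon 80°, lat 10°.
Square 2, 9: +2·2° lon, +9·1° lat → SW at lon 84°, lat 19°.
Subsquare l=11, g=6: +11·0.0833333° lon, +6·0.0416667° lat → SW at lon 84.9167°, lat 19.25°.
Cell spans 0.0833333° lon × 0.0416667° lat.
west 84.9167, east 85.0000.

84.9167, 85.0000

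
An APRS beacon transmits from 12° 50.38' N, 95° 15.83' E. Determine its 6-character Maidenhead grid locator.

Shift to the Maidenhead origin (180°W, 90°S): lon 275.2638, lat 102.8397.
Field: lon ⌊275.2638/20⌋ = 13 → N; lat ⌊102.8397/10⌋ = 10 → K.
Square: lon ⌊15.2638/2⌋ = 7; lat ⌊2.8397/1⌋ = 2.
Subsquare: lon ⌊1.2638/0.0833333⌋ = 15 → p; lat ⌊0.8397/0.0416667⌋ = 20 → u.

NK72pu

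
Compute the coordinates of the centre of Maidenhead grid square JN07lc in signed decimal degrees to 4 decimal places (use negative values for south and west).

Field J=9, N=13: +9·20° lon, +13·10° lat → SW at lon 0°, lat 40°.
Square 0, 7: +0·2° lon, +7·1° lat → SW at lon 0°, lat 47°.
Subsquare l=11, c=2: +11·0.0833333° lon, +2·0.0416667° lat → SW at lon 0.916667°, lat 47.0833°.
Cell spans 0.0833333° lon × 0.0416667° lat. Centre is SW corner plus half of each.
latitude 47.1042, longitude 0.9583.

47.1042, 0.9583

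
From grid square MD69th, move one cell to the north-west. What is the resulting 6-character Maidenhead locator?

Longitude subsquare t = 19; −1 → 18 = s.
Latitude subsquare h = 7; +1 → 8 = i.

MD69si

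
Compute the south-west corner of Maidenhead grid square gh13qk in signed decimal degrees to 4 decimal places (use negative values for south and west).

-16.5833, -56.6667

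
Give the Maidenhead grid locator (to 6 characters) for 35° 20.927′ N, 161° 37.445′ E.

RM05ti

Offset from 180°W / 90°S: lon 341.6241°, lat 125.3488°.
Field: 341.6241/20 → 17 → R, 125.3488/10 → 12 → M; chars RM.
Square: 1.6241/2 → 0, 5.3488/1 → 5; chars 05.
Subsquare: 1.6241/0.0833333 → 19 → t, 0.3488/0.0416667 → 8 → i; chars ti.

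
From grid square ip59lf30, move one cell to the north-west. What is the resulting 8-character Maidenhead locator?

IP59lf21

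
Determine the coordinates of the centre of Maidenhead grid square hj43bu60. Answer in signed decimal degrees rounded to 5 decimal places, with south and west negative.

Field H=7, J=9: +7·20° lon, +9·10° lat → SW at lon -40°, lat 0°.
Square 4, 3: +4·2° lon, +3·1° lat → SW at lon -32°, lat 3°.
Subsquare b=1, u=20: +1·0.0833333° lon, +20·0.0416667° lat → SW at lon -31.9167°, lat 3.83333°.
Extended square 6, 0: +6·0.00833333° lon, +0·0.00416667° lat → SW at lon -31.8667°, lat 3.83333°.
Cell spans 0.00833333° lon × 0.00416667° lat. Centre is SW corner plus half of each.
latitude 3.83542, longitude -31.86250.

3.83542, -31.86250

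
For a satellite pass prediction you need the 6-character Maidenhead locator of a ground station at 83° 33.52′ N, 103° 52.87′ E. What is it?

Add 180° to longitude and 90° to latitude: 283.8812, 173.5587.
Field: 283.8812/20 → 14 → O, 173.5587/10 → 17 → R; chars OR.
Square: 3.8812/2 → 1, 3.5587/1 → 3; chars 13.
Subsquare: 1.8812/0.0833333 → 22 → w, 0.5587/0.0416667 → 13 → n; chars wn.

OR13wn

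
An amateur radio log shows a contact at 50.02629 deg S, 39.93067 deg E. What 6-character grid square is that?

KD99xx

Offset from 180°W / 90°S: lon 219.9307°, lat 39.9737°.
Field: 219.9307/20 → 10 → K, 39.9737/10 → 3 → D; chars KD.
Square: 19.9307/2 → 9, 9.9737/1 → 9; chars 99.
Subsquare: 1.9307/0.0833333 → 23 → x, 0.9737/0.0416667 → 23 → x; chars xx.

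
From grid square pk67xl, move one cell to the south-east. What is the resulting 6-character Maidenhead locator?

PK77ak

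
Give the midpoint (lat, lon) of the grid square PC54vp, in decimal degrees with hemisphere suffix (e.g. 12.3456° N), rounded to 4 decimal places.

65.3542° S, 131.7917° E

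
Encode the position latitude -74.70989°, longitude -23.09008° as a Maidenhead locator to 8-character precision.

Shift to the Maidenhead origin (180°W, 90°S): lon 156.90992, lat 15.29011.
Field (20°×10°, letters A–R): lon ⌊156.90992/20⌋ = 7 → H; lat ⌊15.29011/10⌋ = 1 → B.
Square (2°×1°, digits 0–9): lon ⌊16.90992/2⌋ = 8; lat ⌊5.29011/1⌋ = 5.
Subsquare (5′×2.5′, letters a–x): lon ⌊0.90992/0.0833333⌋ = 10 → k; lat ⌊0.29011/0.0416667⌋ = 6 → g.
Extended square (30″×15″, digits 0–9): lon ⌊0.07659/0.00833333⌋ = 9; lat ⌊0.04011/0.00416667⌋ = 9.

HB85kg99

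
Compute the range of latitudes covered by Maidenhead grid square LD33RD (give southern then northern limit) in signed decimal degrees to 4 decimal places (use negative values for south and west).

-56.8750, -56.8333

Field L=11, D=3: +11·20° lon, +3·10° lat → SW at lon 40°, lat -60°.
Square 3, 3: +3·2° lon, +3·1° lat → SW at lon 46°, lat -57°.
Subsquare r=17, d=3: +17·0.0833333° lon, +3·0.0416667° lat → SW at lon 47.4167°, lat -56.875°.
Cell spans 0.0833333° lon × 0.0416667° lat.
south -56.8750, north -56.8333.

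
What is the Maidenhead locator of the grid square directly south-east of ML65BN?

ML65cm

Longitude subsquare b = 1; +1 → 2 = c.
Latitude subsquare n = 13; −1 → 12 = m.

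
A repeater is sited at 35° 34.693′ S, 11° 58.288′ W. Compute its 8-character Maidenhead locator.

Shift to the Maidenhead origin (180°W, 90°S): lon 168.02853, lat 54.42178.
Field: lon ⌊168.02853/20⌋ = 8 → I; lat ⌊54.42178/10⌋ = 5 → F.
Square: lon ⌊8.02853/2⌋ = 4; lat ⌊4.42178/1⌋ = 4.
Subsquare: lon ⌊0.02853/0.0833333⌋ = 0 → a; lat ⌊0.42178/0.0416667⌋ = 10 → k.
Extended square: lon ⌊0.02853/0.00833333⌋ = 3; lat ⌊0.00512/0.00416667⌋ = 1.

IF44ak31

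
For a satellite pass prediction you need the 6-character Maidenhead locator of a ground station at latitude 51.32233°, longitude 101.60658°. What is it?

OO01th

Offset from 180°W / 90°S: lon 281.6066°, lat 141.3223°.
Field: lon ⌊281.6066/20⌋ = 14 → O; lat ⌊141.3223/10⌋ = 14 → O.
Square: lon ⌊1.6066/2⌋ = 0; lat ⌊1.3223/1⌋ = 1.
Subsquare: lon ⌊1.6066/0.0833333⌋ = 19 → t; lat ⌊0.3223/0.0416667⌋ = 7 → h.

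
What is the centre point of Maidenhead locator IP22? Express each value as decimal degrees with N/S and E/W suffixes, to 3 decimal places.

62.500° N, 15.000° W

Field I=8, P=15: +8·20° lon, +15·10° lat → SW at lon -20°, lat 60°.
Square 2, 2: +2·2° lon, +2·1° lat → SW at lon -16°, lat 62°.
Cell spans 2° lon × 1° lat. Centre is SW corner plus half of each.
latitude 62.500° N, longitude 15.000° W.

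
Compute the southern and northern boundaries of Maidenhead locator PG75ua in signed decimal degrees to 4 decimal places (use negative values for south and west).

Field P=15, G=6: +15·20° lon, +6·10° lat → SW at lon 120°, lat -30°.
Square 7, 5: +7·2° lon, +5·1° lat → SW at lon 134°, lat -25°.
Subsquare u=20, a=0: +20·0.0833333° lon, +0·0.0416667° lat → SW at lon 135.667°, lat -25°.
Cell spans 0.0833333° lon × 0.0416667° lat.
south -25.0000, north -24.9583.

-25.0000, -24.9583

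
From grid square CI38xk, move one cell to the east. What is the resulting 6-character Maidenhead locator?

Longitude subsquare x = 23; +1 → 24, wraps to 0 = a, carry into square.
Longitude square 3; +1 → 4.
The latitude characters are unchanged.

CI48ak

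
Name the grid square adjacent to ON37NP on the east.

Longitude subsquare n = 13; +1 → 14 = o.
The latitude characters are unchanged.

ON37op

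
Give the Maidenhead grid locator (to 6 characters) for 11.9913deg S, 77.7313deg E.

MH88ua

Shift to the Maidenhead origin (180°W, 90°S): lon 257.7313, lat 78.0087.
Field: 257.7313/20 → 12 → M, 78.0087/10 → 7 → H; chars MH.
Square: 17.7313/2 → 8, 8.0087/1 → 8; chars 88.
Subsquare: 1.7313/0.0833333 → 20 → u, 0.0087/0.0416667 → 0 → a; chars ua.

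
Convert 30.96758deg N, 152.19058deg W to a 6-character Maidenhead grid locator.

BM30vx

Shift to the Maidenhead origin (180°W, 90°S): lon 27.8094, lat 120.9676.
Field (20°×10°, letters A–R): 27.8094/20 → 1 → B, 120.9676/10 → 12 → M; chars BM.
Square (2°×1°, digits 0–9): 7.8094/2 → 3, 0.9676/1 → 0; chars 30.
Subsquare (5′×2.5′, letters a–x): 1.8094/0.0833333 → 21 → v, 0.9676/0.0416667 → 23 → x; chars vx.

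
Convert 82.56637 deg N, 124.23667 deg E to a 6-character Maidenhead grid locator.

PR22cn

Add 180° to longitude and 90° to latitude: 304.2367, 172.5664.
Field: 304.2367/20 → 15 → P, 172.5664/10 → 17 → R; chars PR.
Square: 4.2367/2 → 2, 2.5664/1 → 2; chars 22.
Subsquare: 0.2367/0.0833333 → 2 → c, 0.5664/0.0416667 → 13 → n; chars cn.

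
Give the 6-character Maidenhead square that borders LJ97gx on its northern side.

LJ98ga

Latitude subsquare x = 23; +1 → 24, wraps to 0 = a, carry into square.
Latitude square 7; +1 → 8.
The longitude characters are unchanged.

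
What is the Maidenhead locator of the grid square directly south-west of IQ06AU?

HQ96xt

Longitude subsquare a = 0; −1 → -1, wraps to 23 = x, carry into square.
Longitude square 0; −1 → -1, wraps to 9, carry into field.
Longitude field I = 8; −1 → 7 = H.
Latitude subsquare u = 20; −1 → 19 = t.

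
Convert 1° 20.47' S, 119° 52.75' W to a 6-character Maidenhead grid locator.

Offset from 180°W / 90°S: lon 60.1208°, lat 88.6588°.
Field (20°×10°, letters A–R): lon ⌊60.1208/20⌋ = 3 → D; lat ⌊88.6588/10⌋ = 8 → I.
Square (2°×1°, digits 0–9): lon ⌊0.1208/2⌋ = 0; lat ⌊8.6588/1⌋ = 8.
Subsquare (5′×2.5′, letters a–x): lon ⌊0.1208/0.0833333⌋ = 1 → b; lat ⌊0.6588/0.0416667⌋ = 15 → p.

DI08bp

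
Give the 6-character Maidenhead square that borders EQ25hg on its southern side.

EQ25hf

Latitude subsquare g = 6; −1 → 5 = f.
The longitude characters are unchanged.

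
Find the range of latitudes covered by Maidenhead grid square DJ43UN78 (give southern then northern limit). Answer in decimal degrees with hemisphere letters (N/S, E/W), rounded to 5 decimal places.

Field D=3, J=9: +3·20° lon, +9·10° lat → SW at lon -120°, lat 0°.
Square 4, 3: +4·2° lon, +3·1° lat → SW at lon -112°, lat 3°.
Subsquare u=20, n=13: +20·0.0833333° lon, +13·0.0416667° lat → SW at lon -110.333°, lat 3.54167°.
Extended square 7, 8: +7·0.00833333° lon, +8·0.00416667° lat → SW at lon -110.275°, lat 3.575°.
Cell spans 0.00833333° lon × 0.00416667° lat.
south 3.57500° N, north 3.57917° N.

3.57500° N, 3.57917° N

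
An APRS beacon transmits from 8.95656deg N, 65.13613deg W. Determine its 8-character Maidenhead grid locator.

FJ78kw39

Add 180° to longitude and 90° to latitude: 114.86387, 98.95656.
Field: 114.86387/20 → 5 → F, 98.95656/10 → 9 → J; chars FJ.
Square: 14.86387/2 → 7, 8.95656/1 → 8; chars 78.
Subsquare: 0.86387/0.0833333 → 10 → k, 0.95656/0.0416667 → 22 → w; chars kw.
Extended square: 0.03054/0.00833333 → 3, 0.03989/0.00416667 → 9; chars 39.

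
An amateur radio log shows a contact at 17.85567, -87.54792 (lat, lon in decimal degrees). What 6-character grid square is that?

Shift to the Maidenhead origin (180°W, 90°S): lon 92.4521, lat 107.8557.
Field: 92.4521/20 → 4 → E, 107.8557/10 → 10 → K; chars EK.
Square: 12.4521/2 → 6, 7.8557/1 → 7; chars 67.
Subsquare: 0.4521/0.0833333 → 5 → f, 0.8557/0.0416667 → 20 → u; chars fu.

EK67fu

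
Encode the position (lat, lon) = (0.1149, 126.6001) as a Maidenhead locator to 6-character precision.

Shift to the Maidenhead origin (180°W, 90°S): lon 306.6001, lat 90.1149.
Field: 306.6001/20 → 15 → P, 90.1149/10 → 9 → J; chars PJ.
Square: 6.6001/2 → 3, 0.1149/1 → 0; chars 30.
Subsquare: 0.6001/0.0833333 → 7 → h, 0.1149/0.0416667 → 2 → c; chars hc.

PJ30hc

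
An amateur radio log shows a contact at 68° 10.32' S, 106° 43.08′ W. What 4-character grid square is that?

DC61

Offset from 180°W / 90°S: lon 73.28°, lat 21.83°.
Field: 73.28/20 → 3 → D, 21.83/10 → 2 → C; chars DC.
Square: 13.28/2 → 6, 1.83/1 → 1; chars 61.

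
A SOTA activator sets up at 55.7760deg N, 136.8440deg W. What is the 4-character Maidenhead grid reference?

Add 180° to longitude and 90° to latitude: 43.16, 145.78.
Field: lon ⌊43.16/20⌋ = 2 → C; lat ⌊145.78/10⌋ = 14 → O.
Square: lon ⌊3.16/2⌋ = 1; lat ⌊5.78/1⌋ = 5.

CO15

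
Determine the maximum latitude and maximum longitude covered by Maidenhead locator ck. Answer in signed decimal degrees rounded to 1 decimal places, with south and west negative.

20.0, -120.0

Field C=2, K=10: +2·20° lon, +10·10° lat → SW at lon -140°, lat 10°.
Cell spans 20° lon × 10° lat. NE corner is SW corner plus one full cell.
latitude 20.0, longitude -120.0.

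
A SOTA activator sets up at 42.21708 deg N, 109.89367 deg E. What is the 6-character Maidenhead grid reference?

Add 180° to longitude and 90° to latitude: 289.8937, 132.2171.
Field: 289.8937/20 → 14 → O, 132.2171/10 → 13 → N; chars ON.
Square: 9.8937/2 → 4, 2.2171/1 → 2; chars 42.
Subsquare: 1.8937/0.0833333 → 22 → w, 0.2171/0.0416667 → 5 → f; chars wf.

ON42wf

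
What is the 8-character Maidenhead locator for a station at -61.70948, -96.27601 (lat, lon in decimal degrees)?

EC18ug69

Add 180° to longitude and 90° to latitude: 83.72399, 28.29052.
Field (20°×10°, letters A–R): lon ⌊83.72399/20⌋ = 4 → E; lat ⌊28.29052/10⌋ = 2 → C.
Square (2°×1°, digits 0–9): lon ⌊3.72399/2⌋ = 1; lat ⌊8.29052/1⌋ = 8.
Subsquare (5′×2.5′, letters a–x): lon ⌊1.72399/0.0833333⌋ = 20 → u; lat ⌊0.29052/0.0416667⌋ = 6 → g.
Extended square (30″×15″, digits 0–9): lon ⌊0.05732/0.00833333⌋ = 6; lat ⌊0.04052/0.00416667⌋ = 9.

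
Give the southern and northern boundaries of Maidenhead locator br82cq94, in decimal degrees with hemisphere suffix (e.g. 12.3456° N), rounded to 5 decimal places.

82.68333° N, 82.68750° N

Field B=1, R=17: +1·20° lon, +17·10° lat → SW at lon -160°, lat 80°.
Square 8, 2: +8·2° lon, +2·1° lat → SW at lon -144°, lat 82°.
Subsquare c=2, q=16: +2·0.0833333° lon, +16·0.0416667° lat → SW at lon -143.833°, lat 82.6667°.
Extended square 9, 4: +9·0.00833333° lon, +4·0.00416667° lat → SW at lon -143.758°, lat 82.6833°.
Cell spans 0.00833333° lon × 0.00416667° lat.
south 82.68333° N, north 82.68750° N.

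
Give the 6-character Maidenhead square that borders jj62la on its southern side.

JJ61lx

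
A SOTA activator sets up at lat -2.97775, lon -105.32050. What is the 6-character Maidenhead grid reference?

DI77ia

Shift to the Maidenhead origin (180°W, 90°S): lon 74.6795, lat 87.0222.
Field: 74.6795/20 → 3 → D, 87.0222/10 → 8 → I; chars DI.
Square: 14.6795/2 → 7, 7.0222/1 → 7; chars 77.
Subsquare: 0.6795/0.0833333 → 8 → i, 0.0222/0.0416667 → 0 → a; chars ia.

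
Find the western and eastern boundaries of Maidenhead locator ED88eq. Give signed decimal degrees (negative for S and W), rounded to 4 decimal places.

-83.6667, -83.5833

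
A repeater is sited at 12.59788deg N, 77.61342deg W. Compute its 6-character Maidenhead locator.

Add 180° to longitude and 90° to latitude: 102.3866, 102.5979.
Field (20°×10°, letters A–R): 102.3866/20 → 5 → F, 102.5979/10 → 10 → K; chars FK.
Square (2°×1°, digits 0–9): 2.3866/2 → 1, 2.5979/1 → 2; chars 12.
Subsquare (5′×2.5′, letters a–x): 0.3866/0.0833333 → 4 → e, 0.5979/0.0416667 → 14 → o; chars eo.

FK12eo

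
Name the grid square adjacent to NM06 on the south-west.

MM95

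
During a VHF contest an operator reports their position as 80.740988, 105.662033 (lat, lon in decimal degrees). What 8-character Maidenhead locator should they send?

OR20tr97

Add 180° to longitude and 90° to latitude: 285.66203, 170.74099.
Field (20°×10°, letters A–R): lon ⌊285.66203/20⌋ = 14 → O; lat ⌊170.74099/10⌋ = 17 → R.
Square (2°×1°, digits 0–9): lon ⌊5.66203/2⌋ = 2; lat ⌊0.74099/1⌋ = 0.
Subsquare (5′×2.5′, letters a–x): lon ⌊1.66203/0.0833333⌋ = 19 → t; lat ⌊0.74099/0.0416667⌋ = 17 → r.
Extended square (30″×15″, digits 0–9): lon ⌊0.07870/0.00833333⌋ = 9; lat ⌊0.03265/0.00416667⌋ = 7.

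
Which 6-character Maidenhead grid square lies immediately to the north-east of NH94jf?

NH94kg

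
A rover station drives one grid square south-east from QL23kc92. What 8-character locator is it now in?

QL23lc01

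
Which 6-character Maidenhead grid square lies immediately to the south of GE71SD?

GE71sc

Latitude subsquare d = 3; −1 → 2 = c.
The longitude characters are unchanged.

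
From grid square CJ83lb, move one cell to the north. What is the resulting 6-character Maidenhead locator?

CJ83lc

Latitude subsquare b = 1; +1 → 2 = c.
The longitude characters are unchanged.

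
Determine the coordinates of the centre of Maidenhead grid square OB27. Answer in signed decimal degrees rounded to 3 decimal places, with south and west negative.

-72.500, 105.000

Field O=14, B=1: +14·20° lon, +1·10° lat → SW at lon 100°, lat -80°.
Square 2, 7: +2·2° lon, +7·1° lat → SW at lon 104°, lat -73°.
Cell spans 2° lon × 1° lat. Centre is SW corner plus half of each.
latitude -72.500, longitude 105.000.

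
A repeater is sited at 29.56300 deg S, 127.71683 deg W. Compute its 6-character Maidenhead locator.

CG60dk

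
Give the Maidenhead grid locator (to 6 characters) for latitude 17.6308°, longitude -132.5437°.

CK37rp

Offset from 180°W / 90°S: lon 47.4563°, lat 107.6308°.
Field (20°×10°, letters A–R): 47.4563/20 → 2 → C, 107.6308/10 → 10 → K; chars CK.
Square (2°×1°, digits 0–9): 7.4563/2 → 3, 7.6308/1 → 7; chars 37.
Subsquare (5′×2.5′, letters a–x): 1.4563/0.0833333 → 17 → r, 0.6308/0.0416667 → 15 → p; chars rp.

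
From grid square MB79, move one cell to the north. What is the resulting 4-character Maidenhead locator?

MC70

Latitude square 9; +1 → 10, wraps to 0, carry into field.
Latitude field B = 1; +1 → 2 = C.
The longitude characters are unchanged.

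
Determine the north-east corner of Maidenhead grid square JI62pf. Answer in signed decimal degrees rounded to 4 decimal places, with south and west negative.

Field J=9, I=8: +9·20° lon, +8·10° lat → SW at lon 0°, lat -10°.
Square 6, 2: +6·2° lon, +2·1° lat → SW at lon 12°, lat -8°.
Subsquare p=15, f=5: +15·0.0833333° lon, +5·0.0416667° lat → SW at lon 13.25°, lat -7.79167°.
Cell spans 0.0833333° lon × 0.0416667° lat. NE corner is SW corner plus one full cell.
latitude -7.7500, longitude 13.3333.

-7.7500, 13.3333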